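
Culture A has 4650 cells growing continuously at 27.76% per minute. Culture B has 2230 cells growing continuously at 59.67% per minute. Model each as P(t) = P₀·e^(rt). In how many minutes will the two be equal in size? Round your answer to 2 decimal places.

t ≈ 2.30 minutes

4650·e^(0.2776t) = 2230·e^(0.5967t)
4650/2230 = e^((0.5967 − 0.2776)t) → ln(2.0852) = 0.3191·t
t = 0.73487 / 0.3191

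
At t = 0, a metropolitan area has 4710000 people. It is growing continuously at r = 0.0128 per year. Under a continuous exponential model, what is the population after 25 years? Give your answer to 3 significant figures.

≈ 6,490,000 people

P(25) = 4710000 · e^(0.0128·25) = 4710000 · e^(0.32)
= 4710000 · 1.37713 ≈ 6486271.77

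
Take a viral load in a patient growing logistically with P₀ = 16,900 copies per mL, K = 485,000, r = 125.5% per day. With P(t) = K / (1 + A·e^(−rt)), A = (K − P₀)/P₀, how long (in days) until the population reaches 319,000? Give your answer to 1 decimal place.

A = (485000 − 16900)/16900 = 27.69822
319000 = 485000/(1 + 27.69822·e^(−1.255t)) → 1 + 27.69822·e^(−1.255t) = 1.52038
e^(−1.255t) = 0.018787 → t = ln(53.22731)/1.255 = 3.97457/1.255

t ≈ 3.2 days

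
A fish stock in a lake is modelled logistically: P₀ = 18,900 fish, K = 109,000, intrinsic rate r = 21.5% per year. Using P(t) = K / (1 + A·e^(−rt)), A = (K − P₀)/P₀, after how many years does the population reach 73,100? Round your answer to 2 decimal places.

t ≈ 10.57 years

A = (109000 − 18900)/18900 = 4.7672
73100 = 109000/(1 + 4.7672·e^(−0.215t)) → 1 + 4.7672·e^(−0.215t) = 1.49111
e^(−0.215t) = 0.103018 → t = ln(9.70702)/0.215 = 2.27285/0.215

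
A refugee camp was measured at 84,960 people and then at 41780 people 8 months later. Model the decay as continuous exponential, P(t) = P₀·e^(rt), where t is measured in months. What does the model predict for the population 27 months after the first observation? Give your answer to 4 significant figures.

≈ 7,743 people

r = ln(41780/84960) / 8 ≈ -0.08872 per month
P(27) = 84960 · e^(-0.08872·27) = 84960 · 0.09113 ≈ 7742.55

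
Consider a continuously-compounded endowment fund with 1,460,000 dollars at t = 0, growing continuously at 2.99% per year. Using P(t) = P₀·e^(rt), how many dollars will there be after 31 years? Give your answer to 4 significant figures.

≈ 3,689,000 dollars

P(31) = 1460000 · e^(0.0299·31) = 1460000 · e^(0.9269)
= 1460000 · 2.52666 ≈ 3688929.97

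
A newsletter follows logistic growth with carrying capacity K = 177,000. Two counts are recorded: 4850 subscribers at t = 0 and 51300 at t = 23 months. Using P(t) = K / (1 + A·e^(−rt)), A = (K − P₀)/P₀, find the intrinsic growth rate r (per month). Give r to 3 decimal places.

A = (177000 − 4850)/4850 = 35.49485
51300 = 177000/(1 + 35.49485·e^(−r·23)) → e^(−23r) = (3.45029 − 1)/35.49485 = 0.069032
r = −ln(0.069032)/23 = 2.67318/23

r ≈ 0.116 per month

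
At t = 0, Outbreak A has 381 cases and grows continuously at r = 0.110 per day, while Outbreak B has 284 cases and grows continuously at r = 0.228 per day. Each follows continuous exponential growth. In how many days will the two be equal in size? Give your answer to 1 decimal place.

t ≈ 2.5 days

381·e^(0.11t) = 284·e^(0.228t)
381/284 = e^((0.228 − 0.11)t) → ln(1.34155) = 0.118·t
t = 0.29383 / 0.118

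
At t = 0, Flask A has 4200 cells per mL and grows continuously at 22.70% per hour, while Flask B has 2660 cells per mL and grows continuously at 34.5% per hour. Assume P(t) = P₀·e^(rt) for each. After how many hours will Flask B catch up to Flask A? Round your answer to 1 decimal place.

t ≈ 3.9 hours

4200·e^(0.227t) = 2660·e^(0.345t)
4200/2660 = e^((0.345 − 0.227)t) → ln(1.57895) = 0.118·t
t = 0.45676 / 0.118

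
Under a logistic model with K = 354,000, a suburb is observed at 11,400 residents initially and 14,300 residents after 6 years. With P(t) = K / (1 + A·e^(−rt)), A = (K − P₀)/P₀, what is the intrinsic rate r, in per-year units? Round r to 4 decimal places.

r ≈ 0.0392 per year

A = (354000 − 11400)/11400 = 30.05263
14300 = 354000/(1 + 30.05263·e^(−r·6)) → e^(−6r) = (24.75524 − 1)/30.05263 = 0.790455
r = −ln(0.790455)/6 = 0.23515/6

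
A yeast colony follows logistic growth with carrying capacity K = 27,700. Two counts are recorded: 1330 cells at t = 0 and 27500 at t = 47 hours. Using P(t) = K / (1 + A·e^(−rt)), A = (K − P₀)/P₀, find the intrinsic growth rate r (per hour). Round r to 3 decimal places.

A = (27700 − 1330)/1330 = 19.82707
27500 = 27700/(1 + 19.82707·e^(−r·47)) → e^(−47r) = (1.00727 − 1)/19.82707 = 0.000367
r = −ln(0.000367)/47 = 7.91067/47

r ≈ 0.168 per hour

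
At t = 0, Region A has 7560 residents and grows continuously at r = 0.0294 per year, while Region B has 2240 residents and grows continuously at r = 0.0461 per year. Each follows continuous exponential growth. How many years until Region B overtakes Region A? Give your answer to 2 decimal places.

t ≈ 72.84 years

7560·e^(0.0294t) = 2240·e^(0.0461t)
7560/2240 = e^((0.0461 − 0.0294)t) → ln(3.375) = 0.0167·t
t = 1.2164 / 0.0167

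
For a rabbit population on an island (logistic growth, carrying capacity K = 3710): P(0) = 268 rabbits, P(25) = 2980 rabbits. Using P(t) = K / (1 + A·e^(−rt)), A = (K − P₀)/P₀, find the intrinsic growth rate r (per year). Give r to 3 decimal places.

r ≈ 0.158 per year

A = (3710 − 268)/268 = 12.84328
2980 = 3710/(1 + 12.84328·e^(−r·25)) → e^(−25r) = (1.24497 − 1)/12.84328 = 0.019074
r = −ln(0.019074)/25 = 3.95946/25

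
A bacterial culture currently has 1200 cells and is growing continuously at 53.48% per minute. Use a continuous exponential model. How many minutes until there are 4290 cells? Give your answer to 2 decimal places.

4290 = 1200 · e^(0.5348·t)
t = ln(4290/1200) / 0.5348 = ln(3.575) / 0.5348 = 1.27397 / 0.5348

t ≈ 2.38 minutes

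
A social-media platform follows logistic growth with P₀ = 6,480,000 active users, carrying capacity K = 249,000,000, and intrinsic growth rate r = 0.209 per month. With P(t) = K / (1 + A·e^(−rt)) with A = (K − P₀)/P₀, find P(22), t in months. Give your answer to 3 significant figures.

≈ 181,000,000 active users

A = (249000000 − 6480000)/6480000 = 37.42593
P(22) = 249000000 / (1 + 37.42593·e^(−0.209·22)) = 249000000 / (1 + 37.42593·0.010072)
= 249000000 / 1.37695 ≈ 180834136.27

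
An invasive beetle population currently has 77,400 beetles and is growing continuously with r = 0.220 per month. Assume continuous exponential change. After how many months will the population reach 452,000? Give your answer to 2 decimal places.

452000 = 77400 · e^(0.22·t)
t = ln(452000/77400) / 0.22 = ln(5.83979) / 0.22 = 1.7647 / 0.22

t ≈ 8.02 months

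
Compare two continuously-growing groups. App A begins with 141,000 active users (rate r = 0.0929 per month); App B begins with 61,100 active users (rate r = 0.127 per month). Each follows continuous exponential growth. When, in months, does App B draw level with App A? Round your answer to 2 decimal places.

141000·e^(0.0929t) = 61100·e^(0.127t)
141000/61100 = e^((0.127 − 0.0929)t) → ln(2.30769) = 0.0341·t
t = 0.83625 / 0.0341

t ≈ 24.52 months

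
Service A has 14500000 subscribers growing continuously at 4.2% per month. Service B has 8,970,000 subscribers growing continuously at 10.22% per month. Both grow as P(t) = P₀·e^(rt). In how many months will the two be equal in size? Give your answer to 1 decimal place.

14500000·e^(0.042t) = 8970000·e^(0.1022t)
14500000/8970000 = e^((0.1022 − 0.042)t) → ln(1.6165) = 0.0602·t
t = 0.48026 / 0.0602

t ≈ 8.0 months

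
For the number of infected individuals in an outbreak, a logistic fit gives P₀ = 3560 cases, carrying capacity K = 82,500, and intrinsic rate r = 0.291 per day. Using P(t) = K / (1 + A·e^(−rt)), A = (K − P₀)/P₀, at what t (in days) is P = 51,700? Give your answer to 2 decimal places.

t ≈ 12.43 days

A = (82500 − 3560)/3560 = 22.17416
51700 = 82500/(1 + 22.17416·e^(−0.291t)) → 1 + 22.17416·e^(−0.291t) = 1.59574
e^(−0.291t) = 0.026867 → t = ln(37.22091)/0.291 = 3.61687/0.291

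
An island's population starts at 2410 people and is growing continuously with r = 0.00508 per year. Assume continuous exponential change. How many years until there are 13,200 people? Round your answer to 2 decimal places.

13200 = 2410 · e^(0.00508·t)
t = ln(13200/2410) / 0.00508 = ln(5.47718) / 0.00508 = 1.70059 / 0.00508

t ≈ 334.76 years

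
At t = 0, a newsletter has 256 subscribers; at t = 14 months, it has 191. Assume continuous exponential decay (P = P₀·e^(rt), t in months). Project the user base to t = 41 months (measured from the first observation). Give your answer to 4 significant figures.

≈ 108.6 subscribers

r = ln(191/256) / 14 ≈ -0.020922 per month
P(41) = 256 · e^(-0.020922·41) = 256 · 0.4241 ≈ 108.57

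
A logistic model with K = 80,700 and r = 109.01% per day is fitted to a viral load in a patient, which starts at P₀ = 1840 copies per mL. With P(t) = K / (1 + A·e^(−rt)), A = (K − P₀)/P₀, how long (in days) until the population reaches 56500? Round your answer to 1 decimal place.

A = (80700 − 1840)/1840 = 42.8587
56500 = 80700/(1 + 42.8587·e^(−1.0901t)) → 1 + 42.8587·e^(−1.0901t) = 1.42832
e^(−1.0901t) = 0.009994 → t = ln(100.06266)/1.0901 = 4.6058/1.0901

t ≈ 4.2 days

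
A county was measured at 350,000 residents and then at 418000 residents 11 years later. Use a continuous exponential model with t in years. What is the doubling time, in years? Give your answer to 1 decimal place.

doubling time ≈ 42.9 years

r = ln(418000/350000) / 11 = ln(1.19429) / 11 ≈ 0.016141 per year
doubling time = ln 2 / |r| = 0.69315 / 0.016141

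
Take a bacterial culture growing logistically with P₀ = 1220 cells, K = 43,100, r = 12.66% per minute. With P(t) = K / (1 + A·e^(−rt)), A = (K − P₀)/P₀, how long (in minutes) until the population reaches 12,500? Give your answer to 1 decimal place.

t ≈ 20.9 minutes

A = (43100 − 1220)/1220 = 34.32787
12500 = 43100/(1 + 34.32787·e^(−0.1266t)) → 1 + 34.32787·e^(−0.1266t) = 3.448
e^(−0.1266t) = 0.071312 → t = ln(14.02282)/0.1266 = 2.64069/0.1266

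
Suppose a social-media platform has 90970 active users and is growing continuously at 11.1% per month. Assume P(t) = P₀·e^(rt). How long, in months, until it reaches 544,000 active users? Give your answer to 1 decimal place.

544000 = 90970 · e^(0.111·t)
t = ln(544000/90970) / 0.111 = ln(5.97999) / 0.111 = 1.78842 / 0.111

t ≈ 16.1 months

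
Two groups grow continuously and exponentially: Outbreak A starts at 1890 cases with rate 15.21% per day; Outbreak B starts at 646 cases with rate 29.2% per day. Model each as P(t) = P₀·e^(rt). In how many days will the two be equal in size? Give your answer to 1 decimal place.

1890·e^(0.1521t) = 646·e^(0.292t)
1890/646 = e^((0.292 − 0.1521)t) → ln(2.9257) = 0.1399·t
t = 1.07353 / 0.1399

t ≈ 7.7 days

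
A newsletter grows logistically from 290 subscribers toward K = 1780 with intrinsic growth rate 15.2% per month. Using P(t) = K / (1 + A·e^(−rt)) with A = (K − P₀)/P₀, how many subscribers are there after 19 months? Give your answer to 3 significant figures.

A = (1780 − 290)/290 = 5.13793
P(19) = 1780 / (1 + 5.13793·e^(−0.152·19)) = 1780 / (1 + 5.13793·0.055687)
= 1780 / 1.28612 ≈ 1384.01

≈ 1,380 subscribers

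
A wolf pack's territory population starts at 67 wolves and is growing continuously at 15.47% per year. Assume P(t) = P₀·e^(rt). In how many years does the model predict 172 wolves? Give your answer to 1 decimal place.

172 = 67 · e^(0.1547·t)
t = ln(172/67) / 0.1547 = ln(2.56716) / 0.1547 = 0.9428 / 0.1547

t ≈ 6.1 years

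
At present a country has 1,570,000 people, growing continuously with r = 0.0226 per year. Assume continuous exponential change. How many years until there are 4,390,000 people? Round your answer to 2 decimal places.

4390000 = 1570000 · e^(0.0226·t)
t = ln(4390000/1570000) / 0.0226 = ln(2.79618) / 0.0226 = 1.02825 / 0.0226

t ≈ 45.50 years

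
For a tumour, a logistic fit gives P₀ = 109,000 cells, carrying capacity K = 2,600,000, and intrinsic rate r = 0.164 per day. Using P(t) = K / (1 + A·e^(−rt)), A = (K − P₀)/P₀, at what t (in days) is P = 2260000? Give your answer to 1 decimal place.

A = (2600000 − 109000)/109000 = 22.85321
2260000 = 2600000/(1 + 22.85321·e^(−0.164t)) → 1 + 22.85321·e^(−0.164t) = 1.15044
e^(−0.164t) = 0.006583 → t = ln(151.90664)/0.164 = 5.02327/0.164

t ≈ 30.6 days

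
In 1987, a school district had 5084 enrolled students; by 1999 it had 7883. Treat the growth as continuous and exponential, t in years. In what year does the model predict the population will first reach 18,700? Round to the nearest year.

year 2023

r = ln(7883/5084) / 12 = 0.43861/12 ≈ 0.036551 per year
t = ln(18700/5084) / r = 1.30243/0.036551 ≈ 35.63 years after 1987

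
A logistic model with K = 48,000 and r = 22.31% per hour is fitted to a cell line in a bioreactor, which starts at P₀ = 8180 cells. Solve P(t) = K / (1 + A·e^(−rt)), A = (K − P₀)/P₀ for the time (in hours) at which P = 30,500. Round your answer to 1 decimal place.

t ≈ 9.6 hours

A = (48000 − 8180)/8180 = 4.86797
30500 = 48000/(1 + 4.86797·e^(−0.2231t)) → 1 + 4.86797·e^(−0.2231t) = 1.57377
e^(−0.2231t) = 0.117866 → t = ln(8.48418)/0.2231 = 2.1382/0.2231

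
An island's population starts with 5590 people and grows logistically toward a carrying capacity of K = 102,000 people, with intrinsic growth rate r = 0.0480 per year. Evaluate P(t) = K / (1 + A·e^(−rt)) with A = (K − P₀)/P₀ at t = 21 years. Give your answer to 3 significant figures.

A = (102000 − 5590)/5590 = 17.24687
P(21) = 102000 / (1 + 17.24687·e^(−0.048·21)) = 102000 / (1 + 17.24687·0.364948)
= 102000 / 7.29421 ≈ 13983.69

≈ 14,000 people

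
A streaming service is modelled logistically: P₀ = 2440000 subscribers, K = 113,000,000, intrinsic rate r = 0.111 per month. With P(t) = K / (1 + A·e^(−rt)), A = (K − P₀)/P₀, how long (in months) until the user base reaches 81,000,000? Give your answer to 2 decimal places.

t ≈ 42.72 months

A = (113000000 − 2440000)/2440000 = 45.31148
81000000 = 113000000/(1 + 45.31148·e^(−0.111t)) → 1 + 45.31148·e^(−0.111t) = 1.39506
e^(−0.111t) = 0.008719 → t = ln(114.69467)/0.111 = 4.74227/0.111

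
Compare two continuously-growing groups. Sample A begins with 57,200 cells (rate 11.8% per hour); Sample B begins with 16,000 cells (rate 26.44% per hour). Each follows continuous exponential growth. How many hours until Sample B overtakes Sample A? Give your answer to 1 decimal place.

57200·e^(0.118t) = 16000·e^(0.2644t)
57200/16000 = e^((0.2644 − 0.118)t) → ln(3.575) = 0.1464·t
t = 1.27397 / 0.1464

t ≈ 8.7 hours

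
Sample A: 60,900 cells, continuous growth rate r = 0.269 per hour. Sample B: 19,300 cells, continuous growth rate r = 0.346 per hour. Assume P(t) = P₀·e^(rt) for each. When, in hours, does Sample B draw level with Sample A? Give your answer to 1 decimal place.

60900·e^(0.269t) = 19300·e^(0.346t)
60900/19300 = e^((0.346 − 0.269)t) → ln(3.15544) = 0.077·t
t = 1.14913 / 0.077

t ≈ 14.9 hours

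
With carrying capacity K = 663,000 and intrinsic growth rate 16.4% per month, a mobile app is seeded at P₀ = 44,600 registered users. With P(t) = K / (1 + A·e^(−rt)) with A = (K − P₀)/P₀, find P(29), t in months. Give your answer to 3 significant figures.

≈ 592,000 registered users

A = (663000 − 44600)/44600 = 13.86547
P(29) = 663000 / (1 + 13.86547·e^(−0.164·29)) = 663000 / (1 + 13.86547·0.0086)
= 663000 / 1.11924 ≈ 592365.07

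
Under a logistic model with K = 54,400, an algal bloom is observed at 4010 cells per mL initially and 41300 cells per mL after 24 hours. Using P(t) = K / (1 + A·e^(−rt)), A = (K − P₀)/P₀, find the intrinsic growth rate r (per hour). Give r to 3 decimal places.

r ≈ 0.153 per hour

A = (54400 − 4010)/4010 = 12.56608
41300 = 54400/(1 + 12.56608·e^(−r·24)) → e^(−24r) = (1.31719 − 1)/12.56608 = 0.025242
r = −ln(0.025242)/24 = 3.67925/24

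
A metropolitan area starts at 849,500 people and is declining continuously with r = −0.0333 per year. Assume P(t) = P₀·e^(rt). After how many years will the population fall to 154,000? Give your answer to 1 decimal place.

154000 = 849500 · e^(-0.0333·t)
t = ln(154000/849500) / -0.0333 = ln(0.18128) / -0.0333 = -1.7077 / -0.0333

t ≈ 51.3 years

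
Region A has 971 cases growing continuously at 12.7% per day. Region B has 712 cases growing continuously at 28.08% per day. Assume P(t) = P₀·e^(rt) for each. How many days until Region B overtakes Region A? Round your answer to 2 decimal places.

t ≈ 2.02 days

971·e^(0.127t) = 712·e^(0.2808t)
971/712 = e^((0.2808 − 0.127)t) → ln(1.36376) = 0.1538·t
t = 0.31025 / 0.1538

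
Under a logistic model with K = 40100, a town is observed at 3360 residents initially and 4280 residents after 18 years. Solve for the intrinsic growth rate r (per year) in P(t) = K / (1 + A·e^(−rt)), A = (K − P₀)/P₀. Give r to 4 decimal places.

r ≈ 0.0149 per year

A = (40100 − 3360)/3360 = 10.93452
4280 = 40100/(1 + 10.93452·e^(−r·18)) → e^(−18r) = (9.36916 − 1)/10.93452 = 0.765389
r = −ln(0.765389)/18 = 0.26737/18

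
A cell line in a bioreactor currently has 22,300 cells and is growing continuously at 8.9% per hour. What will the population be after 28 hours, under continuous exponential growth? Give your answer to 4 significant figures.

≈ 269,500 cells

P(28) = 22300 · e^(0.089·28) = 22300 · e^(2.492)
= 22300 · 12.08542 ≈ 269504.93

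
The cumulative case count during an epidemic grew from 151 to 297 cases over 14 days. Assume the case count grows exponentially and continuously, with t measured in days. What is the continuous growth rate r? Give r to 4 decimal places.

r ≈ 0.0483 per day

297 = 151 · e^(r·14)
e^(14r) = 297/151 = 1.96689
r = ln(1.96689) / 14 = 0.67645 / 14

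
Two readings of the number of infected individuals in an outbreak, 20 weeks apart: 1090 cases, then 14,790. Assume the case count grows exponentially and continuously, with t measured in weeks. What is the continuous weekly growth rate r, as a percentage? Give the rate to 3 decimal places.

r ≈ 13.039% per week

14790 = 1090 · e^(r·20)
e^(20r) = 14790/1090 = 13.56881
r = ln(13.56881) / 20 = 2.60777 / 20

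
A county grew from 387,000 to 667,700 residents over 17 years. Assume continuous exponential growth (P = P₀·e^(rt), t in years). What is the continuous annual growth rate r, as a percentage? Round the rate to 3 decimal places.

667700 = 387000 · e^(r·17)
e^(17r) = 667700/387000 = 1.72532
r = ln(1.72532) / 17 = 0.54541 / 17

r ≈ 3.208% per year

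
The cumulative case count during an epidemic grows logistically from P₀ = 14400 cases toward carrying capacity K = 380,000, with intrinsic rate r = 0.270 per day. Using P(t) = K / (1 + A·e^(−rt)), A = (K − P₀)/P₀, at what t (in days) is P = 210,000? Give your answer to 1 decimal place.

t ≈ 12.8 days

A = (380000 − 14400)/14400 = 25.38889
210000 = 380000/(1 + 25.38889·e^(−0.27t)) → 1 + 25.38889·e^(−0.27t) = 1.80952
e^(−0.27t) = 0.031885 → t = ln(31.36275)/0.27 = 3.44562/0.27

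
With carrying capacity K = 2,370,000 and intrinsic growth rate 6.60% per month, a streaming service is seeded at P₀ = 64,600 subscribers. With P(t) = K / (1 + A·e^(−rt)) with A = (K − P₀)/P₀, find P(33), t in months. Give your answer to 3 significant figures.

A = (2370000 − 64600)/64600 = 35.68731
P(33) = 2370000 / (1 + 35.68731·e^(−0.066·33)) = 2370000 / (1 + 35.68731·0.113268)
= 2370000 / 5.04222 ≈ 470030.67

≈ 470,000 subscribers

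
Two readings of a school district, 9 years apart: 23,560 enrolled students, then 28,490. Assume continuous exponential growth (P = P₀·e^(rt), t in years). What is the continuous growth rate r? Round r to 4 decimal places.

r ≈ 0.0211 per year

28490 = 23560 · e^(r·9)
e^(9r) = 28490/23560 = 1.20925
r = ln(1.20925) / 9 = 0.19 / 9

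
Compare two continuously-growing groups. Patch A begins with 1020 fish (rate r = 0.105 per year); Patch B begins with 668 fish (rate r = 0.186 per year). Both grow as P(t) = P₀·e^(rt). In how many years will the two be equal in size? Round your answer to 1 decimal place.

t ≈ 5.2 years

1020·e^(0.105t) = 668·e^(0.186t)
1020/668 = e^((0.186 − 0.105)t) → ln(1.52695) = 0.081·t
t = 0.42327 / 0.081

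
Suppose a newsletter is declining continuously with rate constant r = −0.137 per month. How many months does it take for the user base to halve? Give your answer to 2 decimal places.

half-life ≈ 5.06 months

half-life = ln(2) / |r| = 0.69315 / 0.137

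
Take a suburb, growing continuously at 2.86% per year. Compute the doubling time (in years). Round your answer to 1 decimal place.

doubling time ≈ 24.2 years

doubling time = ln(2) / |r| = 0.69315 / 0.0286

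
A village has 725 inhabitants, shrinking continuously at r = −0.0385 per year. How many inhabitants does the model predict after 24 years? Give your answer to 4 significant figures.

≈ 287.8 inhabitants

P(24) = 725 · e^(-0.0385·24) = 725 · e^(-0.924)
= 725 · 0.39693 ≈ 287.77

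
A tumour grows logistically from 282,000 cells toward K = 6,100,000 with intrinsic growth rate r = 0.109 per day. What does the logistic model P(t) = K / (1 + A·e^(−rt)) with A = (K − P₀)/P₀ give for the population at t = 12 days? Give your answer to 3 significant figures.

A = (6100000 − 282000)/282000 = 20.63121
P(12) = 6100000 / (1 + 20.63121·e^(−0.109·12)) = 6100000 / (1 + 20.63121·0.27036)
= 6100000 / 6.57786 ≈ 927353.6

≈ 927,000 cells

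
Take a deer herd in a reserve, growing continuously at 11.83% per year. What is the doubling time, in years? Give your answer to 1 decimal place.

doubling time = ln(2) / |r| = 0.69315 / 0.1183

doubling time ≈ 5.9 years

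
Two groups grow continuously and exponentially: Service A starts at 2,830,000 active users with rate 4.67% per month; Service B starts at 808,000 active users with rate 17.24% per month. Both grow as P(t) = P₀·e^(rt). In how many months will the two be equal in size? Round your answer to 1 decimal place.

2830000·e^(0.0467t) = 808000·e^(0.1724t)
2830000/808000 = e^((0.1724 − 0.0467)t) → ln(3.50248) = 0.1257·t
t = 1.25347 / 0.1257

t ≈ 10.0 months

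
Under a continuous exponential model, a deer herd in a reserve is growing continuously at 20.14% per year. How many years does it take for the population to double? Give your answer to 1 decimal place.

doubling time = ln(2) / |r| = 0.69315 / 0.2014

doubling time ≈ 3.4 years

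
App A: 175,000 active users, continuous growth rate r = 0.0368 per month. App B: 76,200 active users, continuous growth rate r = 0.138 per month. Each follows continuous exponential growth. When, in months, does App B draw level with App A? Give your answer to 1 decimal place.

t ≈ 8.2 months

175000·e^(0.0368t) = 76200·e^(0.138t)
175000/76200 = e^((0.138 − 0.0368)t) → ln(2.29659) = 0.1012·t
t = 0.83142 / 0.1012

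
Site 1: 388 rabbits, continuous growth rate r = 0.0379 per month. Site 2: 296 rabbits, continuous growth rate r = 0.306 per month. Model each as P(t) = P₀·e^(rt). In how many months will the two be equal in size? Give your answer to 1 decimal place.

t ≈ 1.0 months

388·e^(0.0379t) = 296·e^(0.306t)
388/296 = e^((0.306 − 0.0379)t) → ln(1.31081) = 0.2681·t
t = 0.27065 / 0.2681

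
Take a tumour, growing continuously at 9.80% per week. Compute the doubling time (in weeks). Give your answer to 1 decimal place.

doubling time ≈ 7.1 weeks

doubling time = ln(2) / |r| = 0.69315 / 0.098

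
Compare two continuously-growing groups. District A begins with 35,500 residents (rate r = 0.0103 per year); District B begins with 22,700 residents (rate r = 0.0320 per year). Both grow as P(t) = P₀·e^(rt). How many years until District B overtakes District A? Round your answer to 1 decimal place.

35500·e^(0.0103t) = 22700·e^(0.032t)
35500/22700 = e^((0.032 − 0.0103)t) → ln(1.56388) = 0.0217·t
t = 0.44717 / 0.0217

t ≈ 20.6 years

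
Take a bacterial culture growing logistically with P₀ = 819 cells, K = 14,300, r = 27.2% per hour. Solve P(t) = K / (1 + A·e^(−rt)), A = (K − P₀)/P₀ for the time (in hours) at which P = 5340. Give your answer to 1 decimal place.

A = (14300 − 819)/819 = 16.46032
5340 = 14300/(1 + 16.46032·e^(−0.272t)) → 1 + 16.46032·e^(−0.272t) = 2.6779
e^(−0.272t) = 0.101936 → t = ln(9.81006)/0.272 = 2.28341/0.272

t ≈ 8.4 hours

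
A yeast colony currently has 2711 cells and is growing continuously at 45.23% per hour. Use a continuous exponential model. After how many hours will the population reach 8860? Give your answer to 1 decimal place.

8860 = 2711 · e^(0.4523·t)
t = ln(8860/2711) / 0.4523 = ln(3.26817) / 0.4523 = 1.18423 / 0.4523

t ≈ 2.6 hours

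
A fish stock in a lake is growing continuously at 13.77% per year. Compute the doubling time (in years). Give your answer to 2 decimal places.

doubling time = ln(2) / |r| = 0.69315 / 0.1377

doubling time ≈ 5.03 years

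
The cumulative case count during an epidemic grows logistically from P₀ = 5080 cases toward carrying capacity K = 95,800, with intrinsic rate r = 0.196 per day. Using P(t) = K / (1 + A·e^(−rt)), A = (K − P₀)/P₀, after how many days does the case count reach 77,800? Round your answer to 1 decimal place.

A = (95800 − 5080)/5080 = 17.85827
77800 = 95800/(1 + 17.85827·e^(−0.196t)) → 1 + 17.85827·e^(−0.196t) = 1.23136
e^(−0.196t) = 0.012955 → t = ln(77.1874)/0.196 = 4.34624/0.196

t ≈ 22.2 days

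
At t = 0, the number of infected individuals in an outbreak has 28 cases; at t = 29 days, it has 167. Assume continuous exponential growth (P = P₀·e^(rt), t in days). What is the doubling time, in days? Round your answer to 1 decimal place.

doubling time ≈ 11.3 days

r = ln(167/28) / 29 = ln(5.96429) / 29 ≈ 0.061579 per day
doubling time = ln 2 / |r| = 0.69315 / 0.061579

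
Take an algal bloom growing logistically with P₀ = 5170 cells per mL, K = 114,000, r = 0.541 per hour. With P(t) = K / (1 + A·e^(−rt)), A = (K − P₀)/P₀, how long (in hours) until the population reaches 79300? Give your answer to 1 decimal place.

t ≈ 7.2 hours

A = (114000 − 5170)/5170 = 21.05029
79300 = 114000/(1 + 21.05029·e^(−0.541t)) → 1 + 21.05029·e^(−0.541t) = 1.43758
e^(−0.541t) = 0.020787 → t = ln(48.10628)/0.541 = 3.87341/0.541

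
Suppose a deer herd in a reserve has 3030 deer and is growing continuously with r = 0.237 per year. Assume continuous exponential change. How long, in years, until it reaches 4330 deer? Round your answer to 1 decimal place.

t ≈ 1.5 years

4330 = 3030 · e^(0.237·t)
t = ln(4330/3030) / 0.237 = ln(1.42904) / 0.237 = 0.357 / 0.237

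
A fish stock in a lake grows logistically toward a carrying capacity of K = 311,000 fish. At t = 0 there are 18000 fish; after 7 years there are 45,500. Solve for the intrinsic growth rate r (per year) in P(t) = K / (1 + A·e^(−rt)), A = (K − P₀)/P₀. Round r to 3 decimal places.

A = (311000 − 18000)/18000 = 16.27778
45500 = 311000/(1 + 16.27778·e^(−r·7)) → e^(−7r) = (6.83516 − 1)/16.27778 = 0.358474
r = −ln(0.358474)/7 = 1.0259/7

r ≈ 0.147 per year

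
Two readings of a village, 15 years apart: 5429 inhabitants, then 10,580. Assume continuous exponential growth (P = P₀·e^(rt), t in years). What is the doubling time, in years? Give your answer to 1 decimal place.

r = ln(10580/5429) / 15 = ln(1.94879) / 15 ≈ 0.044481 per year
doubling time = ln 2 / |r| = 0.69315 / 0.044481

doubling time ≈ 15.6 years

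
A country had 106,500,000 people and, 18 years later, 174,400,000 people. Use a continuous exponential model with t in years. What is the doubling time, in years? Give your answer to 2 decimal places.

doubling time ≈ 25.30 years

r = ln(174400000/106500000) / 18 = ln(1.63756) / 18 ≈ 0.0274 per year
doubling time = ln 2 / |r| = 0.69315 / 0.0274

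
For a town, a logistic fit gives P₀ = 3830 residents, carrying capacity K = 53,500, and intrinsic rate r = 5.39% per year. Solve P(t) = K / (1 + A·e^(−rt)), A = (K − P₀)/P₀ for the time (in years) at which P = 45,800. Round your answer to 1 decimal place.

t ≈ 80.6 years

A = (53500 − 3830)/3830 = 12.96867
45800 = 53500/(1 + 12.96867·e^(−0.0539t)) → 1 + 12.96867·e^(−0.0539t) = 1.16812
e^(−0.0539t) = 0.012964 → t = ln(77.13831)/0.0539 = 4.3456/0.0539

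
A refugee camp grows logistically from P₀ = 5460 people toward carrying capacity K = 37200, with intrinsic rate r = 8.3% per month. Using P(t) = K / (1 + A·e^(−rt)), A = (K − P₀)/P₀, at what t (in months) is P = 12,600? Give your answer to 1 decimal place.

t ≈ 13.1 months

A = (37200 − 5460)/5460 = 5.81319
12600 = 37200/(1 + 5.81319·e^(−0.083t)) → 1 + 5.81319·e^(−0.083t) = 2.95238
e^(−0.083t) = 0.335854 → t = ln(2.97749)/0.083 = 1.09108/0.083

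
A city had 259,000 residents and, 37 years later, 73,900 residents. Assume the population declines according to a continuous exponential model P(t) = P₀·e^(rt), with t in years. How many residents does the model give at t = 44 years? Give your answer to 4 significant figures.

≈ 58,290 residents

r = ln(73900/259000) / 37 ≈ -0.033895 per year
P(44) = 259000 · e^(-0.033895·44) = 259000 · 0.22506 ≈ 58291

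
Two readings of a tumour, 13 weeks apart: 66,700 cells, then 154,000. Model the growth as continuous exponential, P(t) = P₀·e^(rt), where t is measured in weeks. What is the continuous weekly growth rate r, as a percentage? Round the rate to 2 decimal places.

r ≈ 6.44% per week

154000 = 66700 · e^(r·13)
e^(13r) = 154000/66700 = 2.30885
r = ln(2.30885) / 13 = 0.83675 / 13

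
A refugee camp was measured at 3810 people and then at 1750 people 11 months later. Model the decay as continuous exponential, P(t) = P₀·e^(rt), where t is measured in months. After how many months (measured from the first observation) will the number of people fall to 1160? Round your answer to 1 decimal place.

t ≈ 16.8 months

r = ln(1750/3810) / 11 ≈ -0.070728 per month
t = ln(1160/3810) / r = -1.18921 / -0.070728 ≈ 16.814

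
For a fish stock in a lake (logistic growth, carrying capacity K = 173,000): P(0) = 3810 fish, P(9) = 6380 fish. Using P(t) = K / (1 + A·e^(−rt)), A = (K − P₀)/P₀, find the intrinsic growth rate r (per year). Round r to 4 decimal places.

A = (173000 − 3810)/3810 = 44.40682
6380 = 173000/(1 + 44.40682·e^(−r·9)) → e^(−9r) = (27.11599 − 1)/44.40682 = 0.588108
r = −ln(0.588108)/9 = 0.53085/9

r ≈ 0.0590 per year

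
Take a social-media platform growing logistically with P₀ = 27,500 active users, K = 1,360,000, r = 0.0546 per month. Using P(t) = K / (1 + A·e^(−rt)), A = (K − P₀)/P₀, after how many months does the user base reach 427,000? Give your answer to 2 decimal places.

A = (1360000 − 27500)/27500 = 48.45455
427000 = 1360000/(1 + 48.45455·e^(−0.0546t)) → 1 + 48.45455·e^(−0.0546t) = 3.18501
e^(−0.0546t) = 0.045094 → t = ln(22.17587)/0.0546 = 3.099/0.0546

t ≈ 56.76 months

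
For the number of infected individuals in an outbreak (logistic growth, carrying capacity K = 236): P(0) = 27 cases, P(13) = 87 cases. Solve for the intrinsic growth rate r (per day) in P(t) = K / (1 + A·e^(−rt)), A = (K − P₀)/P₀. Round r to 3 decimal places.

r ≈ 0.116 per day

A = (236 − 27)/27 = 7.74074
87 = 236/(1 + 7.74074·e^(−r·13)) → e^(−13r) = (2.71264 − 1)/7.74074 = 0.221251
r = −ln(0.221251)/13 = 1.50846/13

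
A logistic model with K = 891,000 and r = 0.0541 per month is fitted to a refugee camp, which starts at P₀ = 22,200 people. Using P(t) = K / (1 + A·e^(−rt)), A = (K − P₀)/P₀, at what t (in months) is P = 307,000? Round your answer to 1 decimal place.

A = (891000 − 22200)/22200 = 39.13514
307000 = 891000/(1 + 39.13514·e^(−0.0541t)) → 1 + 39.13514·e^(−0.0541t) = 2.90228
e^(−0.0541t) = 0.048608 → t = ln(20.57275)/0.0541 = 3.02397/0.0541

t ≈ 55.9 months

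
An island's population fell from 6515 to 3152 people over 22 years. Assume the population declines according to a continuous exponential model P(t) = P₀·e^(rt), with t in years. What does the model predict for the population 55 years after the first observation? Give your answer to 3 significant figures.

r = ln(3152/6515) / 22 ≈ -0.033003 per year
P(55) = 6515 · e^(-0.033003·55) = 6515 · 0.16281 ≈ 1060.7

≈ 1,060 people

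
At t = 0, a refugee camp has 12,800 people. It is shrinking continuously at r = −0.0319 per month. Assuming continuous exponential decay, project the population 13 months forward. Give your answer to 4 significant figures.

≈ 8,455 people

P(13) = 12800 · e^(-0.0319·13) = 12800 · e^(-0.4147)
= 12800 · 0.66054 ≈ 8454.89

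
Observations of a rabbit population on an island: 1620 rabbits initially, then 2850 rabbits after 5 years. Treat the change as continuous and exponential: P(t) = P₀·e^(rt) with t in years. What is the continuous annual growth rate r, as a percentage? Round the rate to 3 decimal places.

r ≈ 11.298% per year

2850 = 1620 · e^(r·5)
e^(5r) = 2850/1620 = 1.75926
r = ln(1.75926) / 5 = 0.56489 / 5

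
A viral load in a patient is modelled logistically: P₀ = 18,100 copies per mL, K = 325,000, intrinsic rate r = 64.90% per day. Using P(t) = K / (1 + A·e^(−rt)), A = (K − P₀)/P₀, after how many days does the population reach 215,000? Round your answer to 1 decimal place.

t ≈ 5.4 days

A = (325000 − 18100)/18100 = 16.9558
215000 = 325000/(1 + 16.9558·e^(−0.649t)) → 1 + 16.9558·e^(−0.649t) = 1.51163
e^(−0.649t) = 0.030174 → t = ln(33.14088)/0.649 = 3.50077/0.649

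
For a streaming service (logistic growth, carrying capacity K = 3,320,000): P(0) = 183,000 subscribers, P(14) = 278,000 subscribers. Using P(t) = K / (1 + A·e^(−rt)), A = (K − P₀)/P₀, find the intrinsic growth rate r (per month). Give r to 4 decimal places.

r ≈ 0.0321 per month

A = (3320000 − 183000)/183000 = 17.14208
278000 = 3320000/(1 + 17.14208·e^(−r·14)) → e^(−14r) = (11.94245 − 1)/17.14208 = 0.638338
r = −ln(0.638338)/14 = 0.44889/14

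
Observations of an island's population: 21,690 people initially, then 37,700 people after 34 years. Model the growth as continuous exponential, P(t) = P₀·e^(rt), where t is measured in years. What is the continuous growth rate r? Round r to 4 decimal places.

37700 = 21690 · e^(r·34)
e^(34r) = 37700/21690 = 1.73813
r = ln(1.73813) / 34 = 0.55281 / 34

r ≈ 0.0163 per year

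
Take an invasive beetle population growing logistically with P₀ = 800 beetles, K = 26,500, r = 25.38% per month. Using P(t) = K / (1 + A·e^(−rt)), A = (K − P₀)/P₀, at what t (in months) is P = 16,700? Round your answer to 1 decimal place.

t ≈ 15.8 months

A = (26500 − 800)/800 = 32.125
16700 = 26500/(1 + 32.125·e^(−0.2538t)) → 1 + 32.125·e^(−0.2538t) = 1.58683
e^(−0.2538t) = 0.018267 → t = ln(54.74362)/0.2538 = 4.00266/0.2538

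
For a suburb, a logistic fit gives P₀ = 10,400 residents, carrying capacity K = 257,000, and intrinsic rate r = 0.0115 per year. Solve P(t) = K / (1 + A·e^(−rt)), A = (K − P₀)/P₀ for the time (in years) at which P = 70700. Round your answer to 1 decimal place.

t ≈ 191.0 years

A = (257000 − 10400)/10400 = 23.71154
70700 = 257000/(1 + 23.71154·e^(−0.0115t)) → 1 + 23.71154·e^(−0.0115t) = 3.63508
e^(−0.0115t) = 0.111131 → t = ln(8.99842)/0.0115 = 2.19705/0.0115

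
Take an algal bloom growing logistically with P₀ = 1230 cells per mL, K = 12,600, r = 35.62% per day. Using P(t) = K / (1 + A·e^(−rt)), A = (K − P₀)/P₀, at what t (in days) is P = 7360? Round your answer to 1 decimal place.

A = (12600 − 1230)/1230 = 9.2439
7360 = 12600/(1 + 9.2439·e^(−0.3562t)) → 1 + 9.2439·e^(−0.3562t) = 1.71196
e^(−0.3562t) = 0.077019 → t = ln(12.9838)/0.3562 = 2.5637/0.3562

t ≈ 7.2 days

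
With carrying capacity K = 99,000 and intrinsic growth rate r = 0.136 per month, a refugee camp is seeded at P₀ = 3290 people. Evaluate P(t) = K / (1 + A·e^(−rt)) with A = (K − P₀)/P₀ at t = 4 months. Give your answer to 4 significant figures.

A = (99000 − 3290)/3290 = 29.09119
P(4) = 99000 / (1 + 29.09119·e^(−0.136·4)) = 99000 / (1 + 29.09119·0.580422)
= 99000 / 17.88516 ≈ 5535.31

≈ 5,535 people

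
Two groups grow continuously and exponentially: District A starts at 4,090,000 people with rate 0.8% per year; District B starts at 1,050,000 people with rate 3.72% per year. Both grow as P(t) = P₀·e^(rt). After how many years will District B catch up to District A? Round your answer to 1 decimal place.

t ≈ 46.6 years

4090000·e^(0.008t) = 1050000·e^(0.0372t)
4090000/1050000 = e^((0.0372 − 0.008)t) → ln(3.89524) = 0.0292·t
t = 1.35975 / 0.0292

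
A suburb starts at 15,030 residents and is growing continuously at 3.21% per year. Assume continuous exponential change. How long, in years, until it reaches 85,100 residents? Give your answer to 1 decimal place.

85100 = 15030 · e^(0.0321·t)
t = ln(85100/15030) / 0.0321 = ln(5.66201) / 0.0321 = 1.73378 / 0.0321

t ≈ 54.0 years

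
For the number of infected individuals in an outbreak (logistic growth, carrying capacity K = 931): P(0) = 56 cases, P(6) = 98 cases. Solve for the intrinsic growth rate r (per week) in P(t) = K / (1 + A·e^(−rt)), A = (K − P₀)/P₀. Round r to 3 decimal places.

r ≈ 0.101 per week

A = (931 − 56)/56 = 15.625
98 = 931/(1 + 15.625·e^(−r·6)) → e^(−6r) = (9.5 − 1)/15.625 = 0.544
r = −ln(0.544)/6 = 0.60881/6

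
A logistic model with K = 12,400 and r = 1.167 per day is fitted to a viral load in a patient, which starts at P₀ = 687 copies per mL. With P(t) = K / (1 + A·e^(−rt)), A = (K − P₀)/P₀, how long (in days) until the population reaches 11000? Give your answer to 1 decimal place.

t ≈ 4.2 days

A = (12400 − 687)/687 = 17.04949
11000 = 12400/(1 + 17.04949·e^(−1.167t)) → 1 + 17.04949·e^(−1.167t) = 1.12727
e^(−1.167t) = 0.007465 → t = ln(133.96028)/1.167 = 4.89754/1.167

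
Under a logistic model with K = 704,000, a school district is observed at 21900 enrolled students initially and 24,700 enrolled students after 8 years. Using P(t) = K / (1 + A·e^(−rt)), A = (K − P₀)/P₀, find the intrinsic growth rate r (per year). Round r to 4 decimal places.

A = (704000 − 21900)/21900 = 31.14612
24700 = 704000/(1 + 31.14612·e^(−r·8)) → e^(−8r) = (28.50202 − 1)/31.14612 = 0.883
r = −ln(0.883)/8 = 0.12443/8

r ≈ 0.0156 per year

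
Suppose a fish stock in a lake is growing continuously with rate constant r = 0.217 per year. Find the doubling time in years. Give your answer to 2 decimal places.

doubling time ≈ 3.19 years

doubling time = ln(2) / |r| = 0.69315 / 0.217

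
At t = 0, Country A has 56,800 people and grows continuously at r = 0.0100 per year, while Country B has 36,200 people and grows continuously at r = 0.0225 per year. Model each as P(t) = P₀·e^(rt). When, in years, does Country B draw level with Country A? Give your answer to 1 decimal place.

56800·e^(0.01t) = 36200·e^(0.0225t)
56800/36200 = e^((0.0225 − 0.01)t) → ln(1.56906) = 0.0125·t
t = 0.45048 / 0.0125

t ≈ 36.0 years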